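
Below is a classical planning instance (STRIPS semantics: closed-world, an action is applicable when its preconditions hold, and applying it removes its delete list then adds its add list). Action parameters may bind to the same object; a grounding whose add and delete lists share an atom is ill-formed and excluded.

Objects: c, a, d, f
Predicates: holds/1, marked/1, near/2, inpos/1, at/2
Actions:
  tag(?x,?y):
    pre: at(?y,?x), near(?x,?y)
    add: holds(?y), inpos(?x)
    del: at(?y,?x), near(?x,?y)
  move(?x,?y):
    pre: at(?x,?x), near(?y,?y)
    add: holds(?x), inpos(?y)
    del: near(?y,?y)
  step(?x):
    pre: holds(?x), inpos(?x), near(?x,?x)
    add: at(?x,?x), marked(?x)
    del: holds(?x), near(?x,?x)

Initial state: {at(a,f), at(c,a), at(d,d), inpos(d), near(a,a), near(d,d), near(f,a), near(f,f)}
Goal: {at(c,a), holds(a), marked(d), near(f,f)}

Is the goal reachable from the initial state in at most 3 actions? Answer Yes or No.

Yes

1. tag(f,a)  →  {at(c,a), at(d,d), holds(a), inpos(d), inpos(f), near(a,a), near(d,d), near(f,f)}
2. move(d,a)  →  {at(c,a), at(d,d), holds(a), holds(d), inpos(a), inpos(d), inpos(f), near(d,d), near(f,f)}
3. step(d)  →  {at(c,a), at(d,d), holds(a), inpos(a), inpos(d), inpos(f), marked(d), near(f,f)}
optimal plan length = 3; 3 ≤ 3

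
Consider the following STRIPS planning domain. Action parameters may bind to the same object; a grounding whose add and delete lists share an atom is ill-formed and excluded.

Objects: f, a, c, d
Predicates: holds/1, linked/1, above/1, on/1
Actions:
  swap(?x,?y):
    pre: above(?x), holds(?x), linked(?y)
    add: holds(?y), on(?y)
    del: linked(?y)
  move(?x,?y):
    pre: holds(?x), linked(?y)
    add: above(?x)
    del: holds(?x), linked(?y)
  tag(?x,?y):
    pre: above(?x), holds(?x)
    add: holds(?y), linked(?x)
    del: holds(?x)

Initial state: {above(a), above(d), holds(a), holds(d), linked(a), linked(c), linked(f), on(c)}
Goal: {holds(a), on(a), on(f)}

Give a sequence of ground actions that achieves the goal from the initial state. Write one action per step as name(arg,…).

1. swap(a,f)  →  {above(a), above(d), holds(a), holds(d), holds(f), linked(a), linked(c), on(c), on(f)}
2. swap(a,a)  →  {above(a), above(d), holds(a), holds(d), holds(f), linked(c), on(a), on(c), on(f)}

swap(a,f); swap(a,a)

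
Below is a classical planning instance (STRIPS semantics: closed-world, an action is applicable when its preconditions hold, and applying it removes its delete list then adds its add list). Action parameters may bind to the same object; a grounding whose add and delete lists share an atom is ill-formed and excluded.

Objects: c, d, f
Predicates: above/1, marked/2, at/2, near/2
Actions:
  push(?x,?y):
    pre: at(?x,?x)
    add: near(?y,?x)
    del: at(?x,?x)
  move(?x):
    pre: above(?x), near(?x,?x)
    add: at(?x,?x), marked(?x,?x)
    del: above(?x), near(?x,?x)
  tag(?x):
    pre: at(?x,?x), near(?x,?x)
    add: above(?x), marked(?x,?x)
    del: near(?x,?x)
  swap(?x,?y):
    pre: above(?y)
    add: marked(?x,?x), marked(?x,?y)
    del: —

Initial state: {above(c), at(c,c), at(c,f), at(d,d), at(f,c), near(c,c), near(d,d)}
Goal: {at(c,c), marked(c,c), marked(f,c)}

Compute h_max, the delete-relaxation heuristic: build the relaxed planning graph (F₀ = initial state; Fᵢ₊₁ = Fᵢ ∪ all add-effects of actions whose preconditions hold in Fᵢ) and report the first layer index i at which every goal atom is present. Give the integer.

1

F0 = init (7 atoms)
F1 = F0 ∪ {above(d), marked(c,c), marked(d,c), marked(d,d), marked(f,c), marked(f,f), near(c,d), near(d,c), near(f,c), near(f,d)}  (17 atoms)
goal ⊆ F1  ⇒  h_max = 1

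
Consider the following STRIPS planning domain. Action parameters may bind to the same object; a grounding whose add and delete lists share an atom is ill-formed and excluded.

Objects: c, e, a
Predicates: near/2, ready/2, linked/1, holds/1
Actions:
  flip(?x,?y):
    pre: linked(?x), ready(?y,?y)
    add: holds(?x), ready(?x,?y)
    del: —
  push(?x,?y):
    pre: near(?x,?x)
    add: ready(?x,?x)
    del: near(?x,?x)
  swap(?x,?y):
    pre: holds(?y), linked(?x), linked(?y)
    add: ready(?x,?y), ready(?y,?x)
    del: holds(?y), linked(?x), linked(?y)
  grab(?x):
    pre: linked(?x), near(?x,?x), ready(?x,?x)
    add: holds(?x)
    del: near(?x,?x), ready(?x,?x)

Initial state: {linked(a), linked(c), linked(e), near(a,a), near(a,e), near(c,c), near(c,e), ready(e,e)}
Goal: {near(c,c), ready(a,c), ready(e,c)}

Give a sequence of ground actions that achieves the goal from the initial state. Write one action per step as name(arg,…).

1. flip(c,e)  →  {holds(c), linked(a), linked(c), linked(e), near(a,a), near(a,e), near(c,c), near(c,e), ready(c,e), ready(e,e)}
2. swap(c,c)  →  {linked(a), linked(e), near(a,a), near(a,e), near(c,c), near(c,e), ready(c,c), ready(c,e), ready(e,e)}
3. flip(e,c)  →  {holds(e), linked(a), linked(e), near(a,a), near(a,e), near(c,c), near(c,e), ready(c,c), ready(c,e), ready(e,c), ready(e,e)}
4. flip(a,c)  →  {holds(a), holds(e), linked(a), linked(e), near(a,a), near(a,e), near(c,c), near(c,e), ready(a,c), ready(c,c), ready(c,e), ready(e,c), ready(e,e)}

flip(c,e); swap(c,c); flip(e,c); flip(a,c)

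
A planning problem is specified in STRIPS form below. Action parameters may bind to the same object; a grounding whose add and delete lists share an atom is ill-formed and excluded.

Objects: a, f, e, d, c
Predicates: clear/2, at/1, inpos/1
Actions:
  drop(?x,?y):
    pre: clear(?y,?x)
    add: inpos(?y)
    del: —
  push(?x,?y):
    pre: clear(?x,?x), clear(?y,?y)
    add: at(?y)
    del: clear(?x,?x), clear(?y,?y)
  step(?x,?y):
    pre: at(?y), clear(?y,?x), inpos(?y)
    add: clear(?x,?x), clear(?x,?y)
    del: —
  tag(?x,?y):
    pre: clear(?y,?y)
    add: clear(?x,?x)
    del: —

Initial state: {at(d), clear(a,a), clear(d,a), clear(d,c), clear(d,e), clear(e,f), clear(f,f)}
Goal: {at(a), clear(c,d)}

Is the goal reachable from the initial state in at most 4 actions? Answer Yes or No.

Yes

1. drop(a,d)  →  {at(d), clear(a,a), clear(d,a), clear(d,c), clear(d,e), clear(e,f), clear(f,f), inpos(d)}
2. push(a,a)  →  {at(a), at(d), clear(d,a), clear(d,c), clear(d,e), clear(e,f), clear(f,f), inpos(d)}
3. step(c,d)  →  {at(a), at(d), clear(c,c), clear(c,d), clear(d,a), clear(d,c), clear(d,e), clear(e,f), clear(f,f), inpos(d)}
optimal plan length = 3; 3 ≤ 4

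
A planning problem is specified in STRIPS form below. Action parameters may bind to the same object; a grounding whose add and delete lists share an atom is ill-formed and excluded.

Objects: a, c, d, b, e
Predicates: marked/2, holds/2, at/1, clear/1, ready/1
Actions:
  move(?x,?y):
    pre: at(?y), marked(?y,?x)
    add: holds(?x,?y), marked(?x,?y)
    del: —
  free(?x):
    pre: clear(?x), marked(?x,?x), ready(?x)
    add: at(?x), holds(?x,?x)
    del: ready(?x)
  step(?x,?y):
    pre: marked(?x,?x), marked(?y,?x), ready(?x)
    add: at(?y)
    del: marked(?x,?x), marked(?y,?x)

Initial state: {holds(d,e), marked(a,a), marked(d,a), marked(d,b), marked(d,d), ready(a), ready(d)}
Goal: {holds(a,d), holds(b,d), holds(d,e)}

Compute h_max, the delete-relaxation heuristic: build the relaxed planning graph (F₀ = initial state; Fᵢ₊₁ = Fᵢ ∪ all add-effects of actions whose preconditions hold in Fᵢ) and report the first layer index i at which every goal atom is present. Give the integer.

F0 = init (7 atoms)
F1 = F0 ∪ {at(a), at(d)}  (9 atoms)
F2 = F1 ∪ {holds(a,a), holds(a,d), holds(b,d), holds(d,d), marked(a,d), marked(b,d)}  (15 atoms)
goal ⊆ F2  ⇒  h_max = 2

2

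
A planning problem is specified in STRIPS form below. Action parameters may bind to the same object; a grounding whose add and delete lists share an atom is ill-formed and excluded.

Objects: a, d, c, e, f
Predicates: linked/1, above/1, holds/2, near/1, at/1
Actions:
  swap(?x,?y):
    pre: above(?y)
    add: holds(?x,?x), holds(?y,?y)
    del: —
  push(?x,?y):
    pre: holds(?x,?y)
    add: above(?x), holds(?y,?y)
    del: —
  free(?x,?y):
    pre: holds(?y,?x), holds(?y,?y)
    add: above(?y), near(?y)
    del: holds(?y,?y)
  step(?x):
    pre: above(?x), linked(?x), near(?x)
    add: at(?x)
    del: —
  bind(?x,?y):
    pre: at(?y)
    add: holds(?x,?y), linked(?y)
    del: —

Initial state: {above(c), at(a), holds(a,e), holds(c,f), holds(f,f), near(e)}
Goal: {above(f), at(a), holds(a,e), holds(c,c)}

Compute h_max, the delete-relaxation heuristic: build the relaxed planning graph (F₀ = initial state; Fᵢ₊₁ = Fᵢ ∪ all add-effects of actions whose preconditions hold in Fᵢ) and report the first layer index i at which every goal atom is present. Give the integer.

1

F0 = init (6 atoms)
F1 = F0 ∪ {above(a), above(f), holds(a,a), holds(c,a), holds(c,c), holds(d,a), holds(d,d), holds(e,a), holds(e,e), holds(f,a), linked(a), near(f)}  (18 atoms)
goal ⊆ F1  ⇒  h_max = 1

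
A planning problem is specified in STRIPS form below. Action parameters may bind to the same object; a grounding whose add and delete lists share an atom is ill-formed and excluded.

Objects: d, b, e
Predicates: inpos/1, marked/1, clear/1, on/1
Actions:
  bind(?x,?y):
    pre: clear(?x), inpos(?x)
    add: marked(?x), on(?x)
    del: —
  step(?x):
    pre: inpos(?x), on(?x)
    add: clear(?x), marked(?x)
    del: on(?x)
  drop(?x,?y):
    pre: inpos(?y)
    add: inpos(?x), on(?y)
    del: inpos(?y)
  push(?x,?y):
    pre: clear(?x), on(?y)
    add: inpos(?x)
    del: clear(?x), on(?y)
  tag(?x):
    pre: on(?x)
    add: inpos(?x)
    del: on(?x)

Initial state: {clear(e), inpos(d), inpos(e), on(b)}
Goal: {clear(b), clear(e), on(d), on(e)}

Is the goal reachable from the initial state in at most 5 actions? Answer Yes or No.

1. bind(e,d)  →  {clear(e), inpos(d), inpos(e), marked(e), on(b), on(e)}
2. drop(b,d)  →  {clear(e), inpos(b), inpos(e), marked(e), on(b), on(d), on(e)}
3. step(b)  →  {clear(b), clear(e), inpos(b), inpos(e), marked(b), marked(e), on(d), on(e)}
optimal plan length = 3; 3 ≤ 5

Yes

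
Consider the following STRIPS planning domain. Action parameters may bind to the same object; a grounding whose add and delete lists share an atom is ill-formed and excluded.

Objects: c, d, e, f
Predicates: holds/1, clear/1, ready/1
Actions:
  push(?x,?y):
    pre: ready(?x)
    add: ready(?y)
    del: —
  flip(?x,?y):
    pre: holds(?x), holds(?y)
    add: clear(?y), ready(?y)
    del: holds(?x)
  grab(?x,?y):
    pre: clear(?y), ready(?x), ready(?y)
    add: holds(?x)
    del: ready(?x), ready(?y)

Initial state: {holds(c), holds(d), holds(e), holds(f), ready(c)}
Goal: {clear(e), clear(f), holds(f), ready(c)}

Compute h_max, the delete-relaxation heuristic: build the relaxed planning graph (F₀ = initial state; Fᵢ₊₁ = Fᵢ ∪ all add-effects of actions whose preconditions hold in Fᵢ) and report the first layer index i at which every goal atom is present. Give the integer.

1

F0 = init (5 atoms)
F1 = F0 ∪ {clear(c), clear(d), clear(e), clear(f), ready(d), ready(e), ready(f)}  (12 atoms)
goal ⊆ F1  ⇒  h_max = 1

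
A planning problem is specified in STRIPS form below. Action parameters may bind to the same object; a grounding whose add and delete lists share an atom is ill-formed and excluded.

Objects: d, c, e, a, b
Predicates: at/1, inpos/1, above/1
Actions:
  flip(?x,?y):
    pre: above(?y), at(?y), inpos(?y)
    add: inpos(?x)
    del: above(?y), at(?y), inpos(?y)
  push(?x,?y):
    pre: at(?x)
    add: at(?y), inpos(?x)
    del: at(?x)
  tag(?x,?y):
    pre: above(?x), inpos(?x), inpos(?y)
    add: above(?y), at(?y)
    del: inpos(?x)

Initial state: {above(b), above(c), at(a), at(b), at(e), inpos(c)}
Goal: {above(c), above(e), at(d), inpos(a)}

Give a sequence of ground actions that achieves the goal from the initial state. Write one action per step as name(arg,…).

1. push(e,d)  →  {above(b), above(c), at(a), at(b), at(d), inpos(c), inpos(e)}
2. push(a,d)  →  {above(b), above(c), at(b), at(d), inpos(a), inpos(c), inpos(e)}
3. tag(c,e)  →  {above(b), above(c), above(e), at(b), at(d), at(e), inpos(a), inpos(e)}

push(e,d); push(a,d); tag(c,e)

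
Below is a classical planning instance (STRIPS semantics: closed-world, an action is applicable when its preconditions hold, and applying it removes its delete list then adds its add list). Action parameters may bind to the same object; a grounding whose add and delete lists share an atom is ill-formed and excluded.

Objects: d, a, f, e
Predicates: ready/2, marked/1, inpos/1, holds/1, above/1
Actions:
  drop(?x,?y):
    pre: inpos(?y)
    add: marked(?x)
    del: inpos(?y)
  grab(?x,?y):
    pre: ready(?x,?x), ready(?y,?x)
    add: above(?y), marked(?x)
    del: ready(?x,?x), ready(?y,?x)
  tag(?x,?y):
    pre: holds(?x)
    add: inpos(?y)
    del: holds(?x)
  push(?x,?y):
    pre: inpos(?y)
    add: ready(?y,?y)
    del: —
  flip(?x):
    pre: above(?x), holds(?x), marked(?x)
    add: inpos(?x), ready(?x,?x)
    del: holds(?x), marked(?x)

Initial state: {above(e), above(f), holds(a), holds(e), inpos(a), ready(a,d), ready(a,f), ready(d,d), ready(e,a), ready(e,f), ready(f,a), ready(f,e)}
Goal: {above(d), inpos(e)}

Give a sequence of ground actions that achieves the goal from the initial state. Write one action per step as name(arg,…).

1. grab(d,d)  →  {above(d), above(e), above(f), holds(a), holds(e), inpos(a), marked(d), ready(a,d), ready(a,f), ready(e,a), ready(e,f), ready(f,a), ready(f,e)}
2. tag(a,e)  →  {above(d), above(e), above(f), holds(e), inpos(a), inpos(e), marked(d), ready(a,d), ready(a,f), ready(e,a), ready(e,f), ready(f,a), ready(f,e)}

grab(d,d); tag(a,e)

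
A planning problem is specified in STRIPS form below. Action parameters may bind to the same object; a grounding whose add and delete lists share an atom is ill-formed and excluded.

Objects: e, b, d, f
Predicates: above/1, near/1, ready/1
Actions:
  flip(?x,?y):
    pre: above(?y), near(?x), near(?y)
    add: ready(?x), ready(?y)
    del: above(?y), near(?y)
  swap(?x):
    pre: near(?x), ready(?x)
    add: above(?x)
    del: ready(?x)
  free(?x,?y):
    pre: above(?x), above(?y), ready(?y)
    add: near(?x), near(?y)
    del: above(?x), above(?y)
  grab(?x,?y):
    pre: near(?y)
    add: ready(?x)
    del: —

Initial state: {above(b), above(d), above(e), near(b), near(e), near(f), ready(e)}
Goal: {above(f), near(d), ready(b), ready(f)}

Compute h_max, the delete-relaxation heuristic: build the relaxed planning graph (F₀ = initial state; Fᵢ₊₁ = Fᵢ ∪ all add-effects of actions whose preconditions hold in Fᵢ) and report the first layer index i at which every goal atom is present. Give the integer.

2

F0 = init (7 atoms)
F1 = F0 ∪ {near(d), ready(b), ready(d), ready(f)}  (11 atoms)
F2 = F1 ∪ {above(f)}  (12 atoms)
goal ⊆ F2  ⇒  h_max = 2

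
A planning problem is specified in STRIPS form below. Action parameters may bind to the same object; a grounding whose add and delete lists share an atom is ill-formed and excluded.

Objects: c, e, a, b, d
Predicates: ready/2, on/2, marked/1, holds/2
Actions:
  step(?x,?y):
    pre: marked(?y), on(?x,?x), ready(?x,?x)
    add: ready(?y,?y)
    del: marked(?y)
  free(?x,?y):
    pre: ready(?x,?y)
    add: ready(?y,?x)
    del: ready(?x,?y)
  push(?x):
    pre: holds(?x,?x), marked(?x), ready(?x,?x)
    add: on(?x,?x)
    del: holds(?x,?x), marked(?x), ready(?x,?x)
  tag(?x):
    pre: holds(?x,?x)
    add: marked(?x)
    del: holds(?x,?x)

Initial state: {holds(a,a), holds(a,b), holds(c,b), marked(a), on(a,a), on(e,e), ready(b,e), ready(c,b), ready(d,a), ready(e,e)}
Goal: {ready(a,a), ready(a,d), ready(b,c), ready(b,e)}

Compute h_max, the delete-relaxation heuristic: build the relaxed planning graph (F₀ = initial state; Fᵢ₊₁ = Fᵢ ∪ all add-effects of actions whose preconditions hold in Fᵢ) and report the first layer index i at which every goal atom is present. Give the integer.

F0 = init (10 atoms)
F1 = F0 ∪ {ready(a,a), ready(a,d), ready(b,c), ready(e,b)}  (14 atoms)
goal ⊆ F1  ⇒  h_max = 1

1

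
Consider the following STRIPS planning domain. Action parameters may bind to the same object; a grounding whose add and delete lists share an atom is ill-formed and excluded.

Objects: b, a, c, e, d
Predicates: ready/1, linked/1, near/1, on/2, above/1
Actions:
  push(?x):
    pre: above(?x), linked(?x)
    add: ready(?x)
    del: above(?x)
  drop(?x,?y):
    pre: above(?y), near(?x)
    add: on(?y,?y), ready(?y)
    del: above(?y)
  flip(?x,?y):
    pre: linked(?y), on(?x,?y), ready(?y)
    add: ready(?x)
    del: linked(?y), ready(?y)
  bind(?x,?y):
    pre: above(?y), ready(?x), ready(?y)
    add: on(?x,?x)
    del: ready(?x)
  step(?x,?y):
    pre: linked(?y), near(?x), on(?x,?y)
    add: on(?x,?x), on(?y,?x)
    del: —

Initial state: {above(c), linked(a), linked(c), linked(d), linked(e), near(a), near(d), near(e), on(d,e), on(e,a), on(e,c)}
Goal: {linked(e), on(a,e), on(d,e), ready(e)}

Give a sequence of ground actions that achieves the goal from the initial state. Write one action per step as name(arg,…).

push(c); flip(e,c); step(e,a)

1. push(c)  →  {linked(a), linked(c), linked(d), linked(e), near(a), near(d), near(e), on(d,e), on(e,a), on(e,c), ready(c)}
2. flip(e,c)  →  {linked(a), linked(d), linked(e), near(a), near(d), near(e), on(d,e), on(e,a), on(e,c), ready(e)}
3. step(e,a)  →  {linked(a), linked(d), linked(e), near(a), near(d), near(e), on(a,e), on(d,e), on(e,a), on(e,c), on(e,e), ready(e)}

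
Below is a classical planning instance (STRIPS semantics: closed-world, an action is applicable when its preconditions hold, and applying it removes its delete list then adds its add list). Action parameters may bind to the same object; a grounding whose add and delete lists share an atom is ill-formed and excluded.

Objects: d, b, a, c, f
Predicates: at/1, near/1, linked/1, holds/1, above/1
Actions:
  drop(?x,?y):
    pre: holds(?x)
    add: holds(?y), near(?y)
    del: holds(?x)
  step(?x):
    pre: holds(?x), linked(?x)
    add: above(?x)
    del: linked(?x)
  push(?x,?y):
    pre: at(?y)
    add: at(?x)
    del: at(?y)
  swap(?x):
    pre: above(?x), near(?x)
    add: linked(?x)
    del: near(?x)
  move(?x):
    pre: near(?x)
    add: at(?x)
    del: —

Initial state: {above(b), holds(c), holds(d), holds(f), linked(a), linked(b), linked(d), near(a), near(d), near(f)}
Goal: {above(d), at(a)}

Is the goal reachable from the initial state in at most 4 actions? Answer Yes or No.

1. step(d)  →  {above(b), above(d), holds(c), holds(d), holds(f), linked(a), linked(b), near(a), near(d), near(f)}
2. move(a)  →  {above(b), above(d), at(a), holds(c), holds(d), holds(f), linked(a), linked(b), near(a), near(d), near(f)}
optimal plan length = 2; 2 ≤ 4

Yes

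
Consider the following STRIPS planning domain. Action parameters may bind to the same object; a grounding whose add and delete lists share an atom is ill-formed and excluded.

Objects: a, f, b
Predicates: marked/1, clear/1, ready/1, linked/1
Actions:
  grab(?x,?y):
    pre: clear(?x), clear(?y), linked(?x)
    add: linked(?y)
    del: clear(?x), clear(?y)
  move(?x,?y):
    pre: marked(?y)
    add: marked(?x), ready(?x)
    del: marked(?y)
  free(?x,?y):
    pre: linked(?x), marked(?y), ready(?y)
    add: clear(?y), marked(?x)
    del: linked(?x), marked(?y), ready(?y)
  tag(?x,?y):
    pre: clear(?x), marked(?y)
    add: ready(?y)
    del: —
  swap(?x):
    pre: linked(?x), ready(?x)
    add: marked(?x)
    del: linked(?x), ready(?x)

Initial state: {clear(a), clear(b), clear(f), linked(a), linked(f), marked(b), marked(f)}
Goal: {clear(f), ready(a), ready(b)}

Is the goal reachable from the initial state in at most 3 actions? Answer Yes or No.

1. move(a,f)  →  {clear(a), clear(b), clear(f), linked(a), linked(f), marked(a), marked(b), ready(a)}
2. move(b,a)  →  {clear(a), clear(b), clear(f), linked(a), linked(f), marked(b), ready(a), ready(b)}
optimal plan length = 2; 2 ≤ 3

Yes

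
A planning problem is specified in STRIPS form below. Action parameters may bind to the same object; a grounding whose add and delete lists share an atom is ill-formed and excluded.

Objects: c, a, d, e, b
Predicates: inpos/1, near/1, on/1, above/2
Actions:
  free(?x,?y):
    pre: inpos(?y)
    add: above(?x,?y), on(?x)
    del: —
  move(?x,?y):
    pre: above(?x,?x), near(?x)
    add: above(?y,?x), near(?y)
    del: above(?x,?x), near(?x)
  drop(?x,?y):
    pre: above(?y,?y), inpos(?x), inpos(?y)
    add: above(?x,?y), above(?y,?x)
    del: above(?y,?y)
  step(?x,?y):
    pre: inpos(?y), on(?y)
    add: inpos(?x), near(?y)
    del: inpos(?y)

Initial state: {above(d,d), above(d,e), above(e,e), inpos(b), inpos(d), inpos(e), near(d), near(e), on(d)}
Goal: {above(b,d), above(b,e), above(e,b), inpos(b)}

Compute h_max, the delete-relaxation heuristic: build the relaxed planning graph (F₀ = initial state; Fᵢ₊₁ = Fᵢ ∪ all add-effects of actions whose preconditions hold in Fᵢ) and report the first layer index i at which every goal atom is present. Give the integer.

1

F0 = init (9 atoms)
F1 = F0 ∪ {above(a,b), above(a,d), above(a,e), above(b,b), above(b,d), above(b,e), above(c,b), above(c,d), above(c,e), above(d,b), above(e,b), above(e,d), inpos(a), inpos(c), near(a), near(b), near(c), on(a), on(b), on(c), on(e)}  (30 atoms)
goal ⊆ F1  ⇒  h_max = 1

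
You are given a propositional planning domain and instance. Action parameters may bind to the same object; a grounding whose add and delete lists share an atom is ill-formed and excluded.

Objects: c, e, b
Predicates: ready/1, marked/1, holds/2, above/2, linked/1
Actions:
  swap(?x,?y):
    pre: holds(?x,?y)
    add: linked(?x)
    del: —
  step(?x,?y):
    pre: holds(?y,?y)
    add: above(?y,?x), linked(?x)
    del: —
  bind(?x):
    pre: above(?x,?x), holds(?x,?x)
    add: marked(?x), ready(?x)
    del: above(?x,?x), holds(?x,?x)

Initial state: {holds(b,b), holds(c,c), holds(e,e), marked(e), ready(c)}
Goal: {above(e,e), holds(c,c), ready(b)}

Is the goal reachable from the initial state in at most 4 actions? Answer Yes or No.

1. step(e,e)  →  {above(e,e), holds(b,b), holds(c,c), holds(e,e), linked(e), marked(e), ready(c)}
2. step(b,b)  →  {above(b,b), above(e,e), holds(b,b), holds(c,c), holds(e,e), linked(b), linked(e), marked(e), ready(c)}
3. bind(b)  →  {above(e,e), holds(c,c), holds(e,e), linked(b), linked(e), marked(b), marked(e), ready(b), ready(c)}
optimal plan length = 3; 3 ≤ 4

Yes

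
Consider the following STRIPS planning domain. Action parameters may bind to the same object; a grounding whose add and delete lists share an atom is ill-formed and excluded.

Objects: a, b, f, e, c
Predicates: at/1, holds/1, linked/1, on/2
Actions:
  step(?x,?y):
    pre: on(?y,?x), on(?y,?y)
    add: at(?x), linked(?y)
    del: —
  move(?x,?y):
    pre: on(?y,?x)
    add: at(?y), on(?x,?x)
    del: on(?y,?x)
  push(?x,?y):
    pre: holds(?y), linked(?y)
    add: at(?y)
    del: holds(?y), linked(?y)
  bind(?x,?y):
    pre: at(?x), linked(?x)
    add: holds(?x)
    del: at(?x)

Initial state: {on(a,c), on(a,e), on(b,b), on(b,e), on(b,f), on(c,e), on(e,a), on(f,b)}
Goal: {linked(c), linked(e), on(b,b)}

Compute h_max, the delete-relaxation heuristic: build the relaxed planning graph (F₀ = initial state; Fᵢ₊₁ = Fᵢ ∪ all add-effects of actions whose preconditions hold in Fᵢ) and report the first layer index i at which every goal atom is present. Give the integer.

F0 = init (8 atoms)
F1 = F0 ∪ {at(a), at(b), at(c), at(e), at(f), linked(b), on(a,a), on(c,c), on(e,e), on(f,f)}  (18 atoms)
F2 = F1 ∪ {holds(b), linked(a), linked(c), linked(e), linked(f)}  (23 atoms)
goal ⊆ F2  ⇒  h_max = 2

2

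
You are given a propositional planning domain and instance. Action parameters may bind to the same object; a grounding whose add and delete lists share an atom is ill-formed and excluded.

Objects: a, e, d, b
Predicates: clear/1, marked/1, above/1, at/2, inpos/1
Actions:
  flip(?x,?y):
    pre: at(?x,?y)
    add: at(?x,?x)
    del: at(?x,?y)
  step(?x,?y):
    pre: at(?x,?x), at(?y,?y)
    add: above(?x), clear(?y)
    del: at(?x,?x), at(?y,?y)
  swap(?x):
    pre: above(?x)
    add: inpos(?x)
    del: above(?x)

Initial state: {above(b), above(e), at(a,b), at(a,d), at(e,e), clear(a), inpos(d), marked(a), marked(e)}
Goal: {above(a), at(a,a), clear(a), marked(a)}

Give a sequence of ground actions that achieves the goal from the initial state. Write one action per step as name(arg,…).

1. flip(a,d)  →  {above(b), above(e), at(a,a), at(a,b), at(e,e), clear(a), inpos(d), marked(a), marked(e)}
2. step(a,a)  →  {above(a), above(b), above(e), at(a,b), at(e,e), clear(a), inpos(d), marked(a), marked(e)}
3. flip(a,b)  →  {above(a), above(b), above(e), at(a,a), at(e,e), clear(a), inpos(d), marked(a), marked(e)}

flip(a,d); step(a,a); flip(a,b)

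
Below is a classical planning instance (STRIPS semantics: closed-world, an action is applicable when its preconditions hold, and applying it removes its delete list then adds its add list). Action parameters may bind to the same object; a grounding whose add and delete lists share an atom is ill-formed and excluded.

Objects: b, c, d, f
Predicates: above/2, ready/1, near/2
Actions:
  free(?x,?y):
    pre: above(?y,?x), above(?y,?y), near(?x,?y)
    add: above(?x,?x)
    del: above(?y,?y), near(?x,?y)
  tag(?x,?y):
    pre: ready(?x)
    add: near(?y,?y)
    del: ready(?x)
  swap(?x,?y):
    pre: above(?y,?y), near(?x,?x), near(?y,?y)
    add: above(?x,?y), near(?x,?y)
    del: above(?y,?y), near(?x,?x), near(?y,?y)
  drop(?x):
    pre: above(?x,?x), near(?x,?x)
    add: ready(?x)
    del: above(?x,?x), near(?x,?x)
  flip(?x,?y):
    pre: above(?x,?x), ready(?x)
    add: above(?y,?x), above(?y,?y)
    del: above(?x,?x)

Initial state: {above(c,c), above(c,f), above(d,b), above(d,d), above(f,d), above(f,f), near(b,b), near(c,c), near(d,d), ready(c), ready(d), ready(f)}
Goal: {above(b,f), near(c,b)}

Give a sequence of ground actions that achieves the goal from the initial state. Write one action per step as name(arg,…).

1. flip(f,b)  →  {above(b,b), above(b,f), above(c,c), above(c,f), above(d,b), above(d,d), above(f,d), near(b,b), near(c,c), near(d,d), ready(c), ready(d), ready(f)}
2. swap(c,b)  →  {above(b,f), above(c,b), above(c,c), above(c,f), above(d,b), above(d,d), above(f,d), near(c,b), near(d,d), ready(c), ready(d), ready(f)}

flip(f,b); swap(c,b)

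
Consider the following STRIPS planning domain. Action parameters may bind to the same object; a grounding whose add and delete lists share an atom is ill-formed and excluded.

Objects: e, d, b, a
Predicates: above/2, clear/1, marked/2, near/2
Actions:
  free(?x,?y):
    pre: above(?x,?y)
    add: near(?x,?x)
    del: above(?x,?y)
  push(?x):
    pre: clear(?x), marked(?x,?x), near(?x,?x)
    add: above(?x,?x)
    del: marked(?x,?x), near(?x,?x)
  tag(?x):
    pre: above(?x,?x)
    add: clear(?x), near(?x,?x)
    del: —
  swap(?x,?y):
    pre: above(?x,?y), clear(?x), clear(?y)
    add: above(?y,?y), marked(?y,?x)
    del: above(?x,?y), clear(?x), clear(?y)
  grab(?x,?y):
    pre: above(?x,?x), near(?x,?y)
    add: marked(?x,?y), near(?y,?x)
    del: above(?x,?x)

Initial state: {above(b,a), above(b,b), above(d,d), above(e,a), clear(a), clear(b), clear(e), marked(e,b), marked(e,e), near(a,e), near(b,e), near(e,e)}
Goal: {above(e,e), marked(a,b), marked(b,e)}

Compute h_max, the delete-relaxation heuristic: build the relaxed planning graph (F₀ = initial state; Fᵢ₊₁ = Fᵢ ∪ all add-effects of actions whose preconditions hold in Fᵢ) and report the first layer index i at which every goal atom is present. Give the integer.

1

F0 = init (12 atoms)
F1 = F0 ∪ {above(a,a), above(e,e), clear(d), marked(a,b), marked(a,e), marked(b,e), near(b,b), near(d,d), near(e,b)}  (21 atoms)
goal ⊆ F1  ⇒  h_max = 1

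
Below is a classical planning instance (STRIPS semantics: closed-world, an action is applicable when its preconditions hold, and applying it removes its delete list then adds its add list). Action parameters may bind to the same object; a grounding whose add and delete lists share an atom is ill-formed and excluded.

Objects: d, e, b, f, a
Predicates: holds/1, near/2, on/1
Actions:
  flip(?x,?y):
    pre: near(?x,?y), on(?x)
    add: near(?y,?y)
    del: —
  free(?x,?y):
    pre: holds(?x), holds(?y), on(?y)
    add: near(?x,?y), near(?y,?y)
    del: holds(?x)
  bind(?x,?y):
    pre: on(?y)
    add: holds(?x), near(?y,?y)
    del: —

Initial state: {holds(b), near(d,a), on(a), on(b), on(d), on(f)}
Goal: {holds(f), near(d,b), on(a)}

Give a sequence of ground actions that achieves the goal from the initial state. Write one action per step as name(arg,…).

bind(d,d); free(d,b); bind(f,d)

1. bind(d,d)  →  {holds(b), holds(d), near(d,a), near(d,d), on(a), on(b), on(d), on(f)}
2. free(d,b)  →  {holds(b), near(b,b), near(d,a), near(d,b), near(d,d), on(a), on(b), on(d), on(f)}
3. bind(f,d)  →  {holds(b), holds(f), near(b,b), near(d,a), near(d,b), near(d,d), on(a), on(b), on(d), on(f)}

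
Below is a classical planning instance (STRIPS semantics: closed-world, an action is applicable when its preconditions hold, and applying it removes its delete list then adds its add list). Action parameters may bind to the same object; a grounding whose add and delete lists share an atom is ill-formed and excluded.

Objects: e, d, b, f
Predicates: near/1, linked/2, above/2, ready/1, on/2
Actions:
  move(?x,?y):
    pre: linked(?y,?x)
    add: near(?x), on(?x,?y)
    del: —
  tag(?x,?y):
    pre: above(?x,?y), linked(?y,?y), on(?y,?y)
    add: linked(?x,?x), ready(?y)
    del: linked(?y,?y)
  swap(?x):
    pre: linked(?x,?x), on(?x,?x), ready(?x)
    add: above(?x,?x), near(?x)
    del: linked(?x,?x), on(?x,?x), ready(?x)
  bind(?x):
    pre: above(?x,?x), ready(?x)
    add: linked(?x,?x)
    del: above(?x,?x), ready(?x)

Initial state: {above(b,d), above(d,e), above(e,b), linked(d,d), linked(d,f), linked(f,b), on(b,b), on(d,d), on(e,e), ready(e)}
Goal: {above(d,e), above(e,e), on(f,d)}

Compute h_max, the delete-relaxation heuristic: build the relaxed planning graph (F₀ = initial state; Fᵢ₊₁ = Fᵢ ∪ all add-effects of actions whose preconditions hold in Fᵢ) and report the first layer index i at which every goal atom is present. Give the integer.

F0 = init (10 atoms)
F1 = F0 ∪ {linked(b,b), near(b), near(d), near(f), on(b,f), on(f,d), ready(d)}  (17 atoms)
F2 = F1 ∪ {above(d,d), linked(e,e), ready(b)}  (20 atoms)
F3 = F2 ∪ {above(b,b), above(e,e), near(e)}  (23 atoms)
goal ⊆ F3  ⇒  h_max = 3

3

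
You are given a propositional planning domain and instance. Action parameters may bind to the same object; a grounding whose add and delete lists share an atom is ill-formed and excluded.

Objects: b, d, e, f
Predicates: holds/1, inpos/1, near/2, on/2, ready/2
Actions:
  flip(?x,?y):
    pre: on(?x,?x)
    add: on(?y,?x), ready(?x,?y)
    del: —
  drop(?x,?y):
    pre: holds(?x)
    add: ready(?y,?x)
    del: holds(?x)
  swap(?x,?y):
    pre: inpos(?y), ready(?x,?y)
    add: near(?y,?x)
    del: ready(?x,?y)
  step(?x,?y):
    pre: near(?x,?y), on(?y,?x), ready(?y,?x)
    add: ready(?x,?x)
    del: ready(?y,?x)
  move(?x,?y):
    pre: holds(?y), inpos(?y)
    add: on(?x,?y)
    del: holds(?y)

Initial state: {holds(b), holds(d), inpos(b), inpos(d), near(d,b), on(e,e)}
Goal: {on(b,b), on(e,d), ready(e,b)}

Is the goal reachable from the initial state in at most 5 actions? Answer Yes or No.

1. flip(e,b)  →  {holds(b), holds(d), inpos(b), inpos(d), near(d,b), on(b,e), on(e,e), ready(e,b)}
2. move(b,b)  →  {holds(d), inpos(b), inpos(d), near(d,b), on(b,b), on(b,e), on(e,e), ready(e,b)}
3. move(e,d)  →  {inpos(b), inpos(d), near(d,b), on(b,b), on(b,e), on(e,d), on(e,e), ready(e,b)}
optimal plan length = 3; 3 ≤ 5

Yes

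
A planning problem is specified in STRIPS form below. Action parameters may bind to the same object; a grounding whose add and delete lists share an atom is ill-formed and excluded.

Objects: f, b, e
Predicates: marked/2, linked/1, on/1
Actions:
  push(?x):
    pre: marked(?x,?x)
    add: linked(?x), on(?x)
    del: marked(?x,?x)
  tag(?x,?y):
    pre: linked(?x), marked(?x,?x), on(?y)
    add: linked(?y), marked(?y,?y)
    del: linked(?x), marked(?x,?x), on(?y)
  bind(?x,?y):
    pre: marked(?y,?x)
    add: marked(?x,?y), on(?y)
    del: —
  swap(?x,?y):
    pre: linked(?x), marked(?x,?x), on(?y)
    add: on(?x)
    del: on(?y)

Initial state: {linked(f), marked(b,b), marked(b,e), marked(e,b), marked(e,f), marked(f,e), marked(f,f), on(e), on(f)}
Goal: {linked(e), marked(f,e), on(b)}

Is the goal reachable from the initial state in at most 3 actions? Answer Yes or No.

Yes

1. push(b)  →  {linked(b), linked(f), marked(b,e), marked(e,b), marked(e,f), marked(f,e), marked(f,f), on(b), on(e), on(f)}
2. tag(f,e)  →  {linked(b), linked(e), marked(b,e), marked(e,b), marked(e,e), marked(e,f), marked(f,e), on(b), on(f)}
optimal plan length = 2; 2 ≤ 3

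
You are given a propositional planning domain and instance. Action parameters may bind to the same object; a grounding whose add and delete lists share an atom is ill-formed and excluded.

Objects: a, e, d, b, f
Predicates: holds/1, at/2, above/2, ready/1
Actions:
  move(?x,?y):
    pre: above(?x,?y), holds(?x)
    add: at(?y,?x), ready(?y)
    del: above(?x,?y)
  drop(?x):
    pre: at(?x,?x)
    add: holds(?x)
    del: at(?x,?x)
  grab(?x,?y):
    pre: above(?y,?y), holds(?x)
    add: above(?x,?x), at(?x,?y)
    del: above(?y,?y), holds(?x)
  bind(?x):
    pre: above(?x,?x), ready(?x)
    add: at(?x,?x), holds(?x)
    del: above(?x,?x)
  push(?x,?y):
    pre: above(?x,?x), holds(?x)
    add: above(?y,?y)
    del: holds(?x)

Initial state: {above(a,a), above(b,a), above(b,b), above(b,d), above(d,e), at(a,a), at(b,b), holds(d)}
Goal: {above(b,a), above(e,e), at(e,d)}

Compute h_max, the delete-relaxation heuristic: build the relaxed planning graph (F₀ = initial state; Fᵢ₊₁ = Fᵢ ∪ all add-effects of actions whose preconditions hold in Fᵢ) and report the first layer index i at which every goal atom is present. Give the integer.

2

F0 = init (8 atoms)
F1 = F0 ∪ {above(d,d), at(d,a), at(d,b), at(e,d), holds(a), holds(b), ready(e)}  (15 atoms)
F2 = F1 ∪ {above(e,e), above(f,f), at(a,b), at(a,d), at(b,a), at(b,d), at(d,d), ready(a), ready(b), ready(d)}  (25 atoms)
goal ⊆ F2  ⇒  h_max = 2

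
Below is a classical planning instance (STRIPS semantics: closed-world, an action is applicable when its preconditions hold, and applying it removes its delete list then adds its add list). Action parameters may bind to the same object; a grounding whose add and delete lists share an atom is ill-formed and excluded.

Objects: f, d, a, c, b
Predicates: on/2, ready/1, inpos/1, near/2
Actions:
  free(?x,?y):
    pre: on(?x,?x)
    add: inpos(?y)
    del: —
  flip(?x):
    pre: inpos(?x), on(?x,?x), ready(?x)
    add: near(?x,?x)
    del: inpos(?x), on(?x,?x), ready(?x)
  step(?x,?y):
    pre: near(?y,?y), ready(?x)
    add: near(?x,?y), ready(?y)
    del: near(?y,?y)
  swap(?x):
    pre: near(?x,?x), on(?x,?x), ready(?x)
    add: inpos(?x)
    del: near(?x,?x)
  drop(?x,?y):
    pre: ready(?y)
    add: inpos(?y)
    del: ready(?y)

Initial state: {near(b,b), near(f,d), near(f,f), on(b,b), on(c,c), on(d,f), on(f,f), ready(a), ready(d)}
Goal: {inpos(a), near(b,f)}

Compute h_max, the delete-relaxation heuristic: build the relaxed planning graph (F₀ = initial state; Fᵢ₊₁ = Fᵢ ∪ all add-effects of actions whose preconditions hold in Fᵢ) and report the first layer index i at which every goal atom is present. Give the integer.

F0 = init (9 atoms)
F1 = F0 ∪ {inpos(a), inpos(b), inpos(c), inpos(d), inpos(f), near(a,b), near(a,f), near(d,b), near(d,f), ready(b), ready(f)}  (20 atoms)
F2 = F1 ∪ {near(b,f), near(f,b)}  (22 atoms)
goal ⊆ F2  ⇒  h_max = 2

2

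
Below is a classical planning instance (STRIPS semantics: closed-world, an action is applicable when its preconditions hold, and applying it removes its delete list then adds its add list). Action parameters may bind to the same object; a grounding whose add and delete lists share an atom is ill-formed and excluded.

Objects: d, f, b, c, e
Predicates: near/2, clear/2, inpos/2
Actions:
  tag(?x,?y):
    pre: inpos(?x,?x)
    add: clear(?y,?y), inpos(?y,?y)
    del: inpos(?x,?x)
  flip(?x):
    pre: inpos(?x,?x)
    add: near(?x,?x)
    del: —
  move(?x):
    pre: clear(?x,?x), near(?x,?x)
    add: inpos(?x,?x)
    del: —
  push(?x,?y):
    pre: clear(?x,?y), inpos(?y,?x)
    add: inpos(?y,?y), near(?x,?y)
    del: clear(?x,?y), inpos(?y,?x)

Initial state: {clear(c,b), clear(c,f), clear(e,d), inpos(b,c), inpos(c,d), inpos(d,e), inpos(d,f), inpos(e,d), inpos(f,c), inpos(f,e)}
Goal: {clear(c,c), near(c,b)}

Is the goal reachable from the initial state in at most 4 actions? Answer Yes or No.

1. push(c,b)  →  {clear(c,f), clear(e,d), inpos(b,b), inpos(c,d), inpos(d,e), inpos(d,f), inpos(e,d), inpos(f,c), inpos(f,e), near(c,b)}
2. tag(b,c)  →  {clear(c,c), clear(c,f), clear(e,d), inpos(c,c), inpos(c,d), inpos(d,e), inpos(d,f), inpos(e,d), inpos(f,c), inpos(f,e), near(c,b)}
optimal plan length = 2; 2 ≤ 4

Yes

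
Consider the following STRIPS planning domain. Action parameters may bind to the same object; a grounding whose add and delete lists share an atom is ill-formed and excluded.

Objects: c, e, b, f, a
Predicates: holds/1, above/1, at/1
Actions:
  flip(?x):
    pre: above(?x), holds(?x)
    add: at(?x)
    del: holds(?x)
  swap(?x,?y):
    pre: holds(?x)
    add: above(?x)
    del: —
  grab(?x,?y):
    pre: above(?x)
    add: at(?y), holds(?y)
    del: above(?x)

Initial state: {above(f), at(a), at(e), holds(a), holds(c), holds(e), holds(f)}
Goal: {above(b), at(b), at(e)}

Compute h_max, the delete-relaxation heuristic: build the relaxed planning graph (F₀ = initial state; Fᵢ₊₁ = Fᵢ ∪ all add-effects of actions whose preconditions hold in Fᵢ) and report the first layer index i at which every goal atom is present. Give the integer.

2

F0 = init (7 atoms)
F1 = F0 ∪ {above(a), above(c), above(e), at(b), at(c), at(f), holds(b)}  (14 atoms)
F2 = F1 ∪ {above(b)}  (15 atoms)
goal ⊆ F2  ⇒  h_max = 2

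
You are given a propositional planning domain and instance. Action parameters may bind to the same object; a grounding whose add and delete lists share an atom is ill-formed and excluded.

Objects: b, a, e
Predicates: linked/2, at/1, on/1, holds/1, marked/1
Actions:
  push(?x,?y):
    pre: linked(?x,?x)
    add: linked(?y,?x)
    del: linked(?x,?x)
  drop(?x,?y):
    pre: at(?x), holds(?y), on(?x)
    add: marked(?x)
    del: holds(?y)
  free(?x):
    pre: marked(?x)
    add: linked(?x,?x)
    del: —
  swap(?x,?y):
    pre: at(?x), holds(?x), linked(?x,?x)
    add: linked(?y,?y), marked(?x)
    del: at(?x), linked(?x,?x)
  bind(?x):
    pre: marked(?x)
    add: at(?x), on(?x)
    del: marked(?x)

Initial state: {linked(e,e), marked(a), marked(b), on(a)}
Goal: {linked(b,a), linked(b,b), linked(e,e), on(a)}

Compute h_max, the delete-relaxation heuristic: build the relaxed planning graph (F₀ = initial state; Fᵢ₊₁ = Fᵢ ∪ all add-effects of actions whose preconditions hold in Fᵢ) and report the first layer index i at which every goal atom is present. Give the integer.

2

F0 = init (4 atoms)
F1 = F0 ∪ {at(a), at(b), linked(a,a), linked(a,e), linked(b,b), linked(b,e), on(b)}  (11 atoms)
F2 = F1 ∪ {linked(a,b), linked(b,a), linked(e,a), linked(e,b)}  (15 atoms)
goal ⊆ F2  ⇒  h_max = 2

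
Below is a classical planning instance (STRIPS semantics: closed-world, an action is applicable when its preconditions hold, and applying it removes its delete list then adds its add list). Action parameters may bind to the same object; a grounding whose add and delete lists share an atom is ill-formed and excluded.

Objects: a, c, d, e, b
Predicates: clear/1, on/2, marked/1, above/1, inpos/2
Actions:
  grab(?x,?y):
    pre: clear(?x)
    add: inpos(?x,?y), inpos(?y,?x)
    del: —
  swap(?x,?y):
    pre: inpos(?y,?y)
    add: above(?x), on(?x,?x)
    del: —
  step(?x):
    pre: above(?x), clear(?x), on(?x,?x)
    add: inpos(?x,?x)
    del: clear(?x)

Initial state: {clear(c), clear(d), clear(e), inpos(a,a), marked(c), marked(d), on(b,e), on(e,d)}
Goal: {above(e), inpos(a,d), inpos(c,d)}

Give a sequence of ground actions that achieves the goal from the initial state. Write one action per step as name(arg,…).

grab(c,d); grab(d,a); swap(e,a)

1. grab(c,d)  →  {clear(c), clear(d), clear(e), inpos(a,a), inpos(c,d), inpos(d,c), marked(c), marked(d), on(b,e), on(e,d)}
2. grab(d,a)  →  {clear(c), clear(d), clear(e), inpos(a,a), inpos(a,d), inpos(c,d), inpos(d,a), inpos(d,c), marked(c), marked(d), on(b,e), on(e,d)}
3. swap(e,a)  →  {above(e), clear(c), clear(d), clear(e), inpos(a,a), inpos(a,d), inpos(c,d), inpos(d,a), inpos(d,c), marked(c), marked(d), on(b,e), on(e,d), on(e,e)}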